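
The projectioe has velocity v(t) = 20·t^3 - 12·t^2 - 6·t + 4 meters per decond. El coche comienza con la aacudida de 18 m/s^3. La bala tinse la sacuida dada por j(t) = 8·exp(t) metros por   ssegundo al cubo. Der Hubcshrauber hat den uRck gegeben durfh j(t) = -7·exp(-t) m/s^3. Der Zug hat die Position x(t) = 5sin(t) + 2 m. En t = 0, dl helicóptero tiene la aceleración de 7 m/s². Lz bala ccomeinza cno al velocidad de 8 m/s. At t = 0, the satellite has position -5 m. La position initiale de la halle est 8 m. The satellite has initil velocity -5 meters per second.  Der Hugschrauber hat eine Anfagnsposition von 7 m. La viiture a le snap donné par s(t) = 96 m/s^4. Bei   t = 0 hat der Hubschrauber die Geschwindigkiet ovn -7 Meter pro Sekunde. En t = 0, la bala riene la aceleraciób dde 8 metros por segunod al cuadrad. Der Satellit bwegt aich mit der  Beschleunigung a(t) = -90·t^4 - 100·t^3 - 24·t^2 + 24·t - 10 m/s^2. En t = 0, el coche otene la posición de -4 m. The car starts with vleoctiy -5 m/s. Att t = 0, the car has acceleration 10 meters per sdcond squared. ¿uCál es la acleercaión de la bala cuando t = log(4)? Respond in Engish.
Starting from jerk j(t) = 8·exp(t), we take 1 antiderivative. The integral of jerk is acceleration. Using a(0) = 8, we get a(t) = 8·exp(t). Using a(t) = 8·exp(t) and substituting t = log(4), we find a = 32.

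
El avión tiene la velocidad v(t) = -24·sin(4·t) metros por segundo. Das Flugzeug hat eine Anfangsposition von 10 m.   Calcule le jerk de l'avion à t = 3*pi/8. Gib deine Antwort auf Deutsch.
Ausgehend von der Geschwindigkeit v(t) = -24·sin(4·t), nehmen wir 2 Ableitungen. Durch Ableiten von der Geschwindigkeit erhalten wir die Beschleunigung: a(t) = -96·cos(4·t). Mit d/dt von a(t) finden wir j(t) = 384·sin(4·t). Wir haben den Ruck j(t) = 384·sin(4·t). Durch Einsetzen von t = 3*pi/8: j(3*pi/8) = -384.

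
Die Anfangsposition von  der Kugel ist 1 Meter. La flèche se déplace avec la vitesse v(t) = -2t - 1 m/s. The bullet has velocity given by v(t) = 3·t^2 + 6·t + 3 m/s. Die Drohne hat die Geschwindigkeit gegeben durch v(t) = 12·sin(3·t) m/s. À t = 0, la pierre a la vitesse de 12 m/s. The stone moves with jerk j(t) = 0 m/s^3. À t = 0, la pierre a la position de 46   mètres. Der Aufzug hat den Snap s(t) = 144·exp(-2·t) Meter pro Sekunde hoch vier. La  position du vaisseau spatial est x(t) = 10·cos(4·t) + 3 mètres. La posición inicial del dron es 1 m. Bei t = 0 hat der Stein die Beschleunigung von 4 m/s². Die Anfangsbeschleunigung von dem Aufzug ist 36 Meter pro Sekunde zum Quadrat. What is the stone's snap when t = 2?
To solve this, we need to take 1 derivative of our jerk equation j(t) = 0. Taking d/dt of j(t), we find s(t) = 0. From the given snap equation s(t) = 0, we substitute t = 2 to get s = 0.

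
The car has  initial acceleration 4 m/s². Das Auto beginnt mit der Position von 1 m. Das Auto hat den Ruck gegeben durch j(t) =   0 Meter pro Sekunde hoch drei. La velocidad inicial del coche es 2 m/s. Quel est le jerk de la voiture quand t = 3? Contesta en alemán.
Mit j(t) = 0 und Einsetzen von t = 3, finden wir j = 0.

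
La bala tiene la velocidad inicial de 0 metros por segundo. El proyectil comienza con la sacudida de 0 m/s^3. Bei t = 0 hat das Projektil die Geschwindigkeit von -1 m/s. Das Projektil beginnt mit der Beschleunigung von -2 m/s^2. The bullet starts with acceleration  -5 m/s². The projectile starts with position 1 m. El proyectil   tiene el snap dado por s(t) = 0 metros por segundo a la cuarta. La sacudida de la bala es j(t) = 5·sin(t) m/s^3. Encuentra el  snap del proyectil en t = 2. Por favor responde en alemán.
Aus der Gleichung für den Snap s(t) = 0, setzen wir t = 2 ein und erhalten s = 0.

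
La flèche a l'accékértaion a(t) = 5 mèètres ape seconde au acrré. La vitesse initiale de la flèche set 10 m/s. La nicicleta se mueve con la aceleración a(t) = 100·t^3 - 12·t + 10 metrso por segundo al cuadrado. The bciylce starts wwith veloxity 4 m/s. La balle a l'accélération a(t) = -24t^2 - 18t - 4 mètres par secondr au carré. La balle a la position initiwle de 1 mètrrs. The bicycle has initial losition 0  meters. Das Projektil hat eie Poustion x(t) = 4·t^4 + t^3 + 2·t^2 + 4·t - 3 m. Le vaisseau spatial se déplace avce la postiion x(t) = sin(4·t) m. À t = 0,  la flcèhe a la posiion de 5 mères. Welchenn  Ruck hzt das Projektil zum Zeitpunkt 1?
Wir müssen unsere Gleichung für die Position x(t) = 4·t^4 + t^3 + 2·t^2 + 4·t - 3 3-mal ableiten. Durch Ableiten von der Position erhalten wir die Geschwindigkeit: v(t) = 16·t^3 + 3·t^2 + 4·t + 4. Die Ableitung von der Geschwindigkeit ergibt die Beschleunigung: a(t) = 48·t^2 + 6·t + 4. Die Ableitung von der Beschleunigung ergibt den Ruck: j(t) = 96·t + 6. Mit j(t) = 96·t + 6 und Einsetzen von t = 1, finden wir j = 102.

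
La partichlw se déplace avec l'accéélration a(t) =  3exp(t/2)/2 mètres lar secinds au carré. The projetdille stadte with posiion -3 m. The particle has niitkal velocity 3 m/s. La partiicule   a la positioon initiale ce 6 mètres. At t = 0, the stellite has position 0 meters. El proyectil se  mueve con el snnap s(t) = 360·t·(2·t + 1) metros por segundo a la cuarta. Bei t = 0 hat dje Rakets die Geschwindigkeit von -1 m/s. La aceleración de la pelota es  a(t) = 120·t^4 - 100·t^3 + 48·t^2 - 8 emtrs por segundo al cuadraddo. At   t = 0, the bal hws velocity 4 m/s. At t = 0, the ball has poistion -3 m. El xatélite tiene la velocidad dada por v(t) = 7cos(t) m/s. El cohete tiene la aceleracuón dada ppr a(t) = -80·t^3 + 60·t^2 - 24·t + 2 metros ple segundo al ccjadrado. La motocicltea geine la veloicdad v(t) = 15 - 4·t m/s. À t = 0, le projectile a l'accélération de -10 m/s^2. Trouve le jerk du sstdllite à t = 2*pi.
Pour résoudre ceci, nous devons prendre 2 dérivées de notre équation de la vitesse v(t) = 7·cos(t). En dérivant la vitesse, nous obtenons l'accélération: a(t) = -7·sin(t). En prenant d/dt de a(t), nous trouvons j(t) = -7·cos(t). Nous avons le jerk j(t) = -7·cos(t). En substituant t = 2*pi: j(2*pi) = -7.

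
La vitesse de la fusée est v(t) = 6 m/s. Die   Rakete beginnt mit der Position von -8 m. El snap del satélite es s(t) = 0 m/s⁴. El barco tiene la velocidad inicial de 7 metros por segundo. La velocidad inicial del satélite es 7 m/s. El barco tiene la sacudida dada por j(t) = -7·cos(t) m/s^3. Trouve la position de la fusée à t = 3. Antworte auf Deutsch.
Wir müssen unsere Gleichung für die Geschwindigkeit v(t) = 6 1-mal integrieren. Mit ∫v(t)dt und Anwendung von x(0) = -8, finden wir x(t) = 6·t - 8. Wir haben die Position x(t) = 6·t - 8. Durch Einsetzen von t = 3: x(3) = 10.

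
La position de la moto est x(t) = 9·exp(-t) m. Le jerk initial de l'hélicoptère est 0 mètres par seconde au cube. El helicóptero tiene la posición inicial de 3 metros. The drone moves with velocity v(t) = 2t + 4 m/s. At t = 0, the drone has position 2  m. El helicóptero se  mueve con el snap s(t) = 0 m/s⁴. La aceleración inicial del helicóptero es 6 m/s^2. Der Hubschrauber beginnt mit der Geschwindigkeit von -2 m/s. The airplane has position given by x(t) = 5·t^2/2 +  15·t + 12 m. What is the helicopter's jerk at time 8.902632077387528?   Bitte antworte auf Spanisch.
Para resolver esto, necesitamos tomar 1 antiderivada de nuestra ecuación del snap s(t) = 0. La antiderivada del snap es la sacudida. Usando j(0) = 0, obtenemos j(t) = 0. Usando j(t) = 0 y sustituyendo t = 8.902632077387528, encontramos j = 0.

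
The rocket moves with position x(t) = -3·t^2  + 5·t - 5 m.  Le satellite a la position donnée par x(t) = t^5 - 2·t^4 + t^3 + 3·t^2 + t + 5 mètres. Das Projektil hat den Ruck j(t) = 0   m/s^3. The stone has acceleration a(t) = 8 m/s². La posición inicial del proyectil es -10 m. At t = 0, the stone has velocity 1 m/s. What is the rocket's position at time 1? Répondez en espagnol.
Tenemos la posición x(t) = -3·t^2 + 5·t - 5. Sustituyendo t = 1: x(1) = -3.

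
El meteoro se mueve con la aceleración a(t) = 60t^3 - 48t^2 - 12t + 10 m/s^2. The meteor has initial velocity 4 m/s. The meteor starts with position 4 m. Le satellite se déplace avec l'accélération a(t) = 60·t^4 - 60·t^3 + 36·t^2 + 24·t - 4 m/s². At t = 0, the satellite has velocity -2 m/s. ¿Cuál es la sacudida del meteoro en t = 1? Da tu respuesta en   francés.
En partant de l'accélération a(t) = 60·t^3 - 48·t^2 - 12·t + 10, nous prenons 1 dérivée. La dérivée de l'accélération donne le jerk: j(t) = 180·t^2 - 96·t - 12. Nous avons le jerk j(t) = 180·t^2 - 96·t - 12. En substituant t = 1: j(1) = 72.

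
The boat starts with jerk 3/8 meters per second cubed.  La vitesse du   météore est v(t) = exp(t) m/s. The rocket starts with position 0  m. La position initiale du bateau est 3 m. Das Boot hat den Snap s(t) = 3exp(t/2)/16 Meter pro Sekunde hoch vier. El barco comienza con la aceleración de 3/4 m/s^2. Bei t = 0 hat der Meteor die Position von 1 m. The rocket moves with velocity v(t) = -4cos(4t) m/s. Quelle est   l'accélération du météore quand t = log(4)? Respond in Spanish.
Debemos derivar nuestra ecuación de la velocidad v(t) = exp(t) 1 vez. Tomando d/dt de v(t), encontramos a(t) = exp(t). Tenemos la aceleración a(t) = exp(t). Sustituyendo t = log(4): a(log(4)) = 4.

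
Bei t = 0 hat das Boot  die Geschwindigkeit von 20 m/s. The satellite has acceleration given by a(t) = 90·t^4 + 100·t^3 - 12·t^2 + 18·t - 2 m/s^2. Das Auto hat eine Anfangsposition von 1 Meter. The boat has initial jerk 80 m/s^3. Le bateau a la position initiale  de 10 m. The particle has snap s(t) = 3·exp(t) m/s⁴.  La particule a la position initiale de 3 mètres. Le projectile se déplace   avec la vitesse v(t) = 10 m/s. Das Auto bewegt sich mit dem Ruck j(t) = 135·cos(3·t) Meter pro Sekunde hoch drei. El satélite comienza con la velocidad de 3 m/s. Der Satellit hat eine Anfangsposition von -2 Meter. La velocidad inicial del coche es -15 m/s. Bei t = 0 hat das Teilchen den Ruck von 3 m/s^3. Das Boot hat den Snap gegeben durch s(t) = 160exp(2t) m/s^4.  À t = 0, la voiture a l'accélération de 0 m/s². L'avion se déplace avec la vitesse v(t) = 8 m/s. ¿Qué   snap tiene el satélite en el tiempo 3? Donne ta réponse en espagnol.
Partiendo de la aceleración a(t) = 90·t^4 + 100·t^3 - 12·t^2 + 18·t - 2, tomamos 2 derivadas. Derivando la aceleración, obtenemos la sacudida: j(t) = 360·t^3 + 300·t^2 - 24·t + 18. Derivando la sacudida, obtenemos el snap: s(t) = 1080·t^2 + 600·t - 24. Tenemos el snap s(t) = 1080·t^2 + 600·t - 24. Sustituyendo t = 3: s(3) = 11496.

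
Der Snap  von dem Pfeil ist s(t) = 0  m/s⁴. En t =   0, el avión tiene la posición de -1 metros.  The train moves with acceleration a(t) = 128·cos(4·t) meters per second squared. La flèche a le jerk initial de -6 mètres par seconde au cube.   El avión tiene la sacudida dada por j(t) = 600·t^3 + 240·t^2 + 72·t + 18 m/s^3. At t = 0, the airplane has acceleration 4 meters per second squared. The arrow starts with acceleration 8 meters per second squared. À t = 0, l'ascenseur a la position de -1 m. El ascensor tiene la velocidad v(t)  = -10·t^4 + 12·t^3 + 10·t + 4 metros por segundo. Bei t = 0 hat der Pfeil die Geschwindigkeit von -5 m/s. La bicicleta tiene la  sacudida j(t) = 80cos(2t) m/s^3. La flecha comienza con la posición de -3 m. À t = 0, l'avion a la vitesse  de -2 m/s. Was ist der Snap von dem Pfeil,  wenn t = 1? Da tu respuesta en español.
Usando s(t) = 0 y sustituyendo t = 1, encontramos s = 0.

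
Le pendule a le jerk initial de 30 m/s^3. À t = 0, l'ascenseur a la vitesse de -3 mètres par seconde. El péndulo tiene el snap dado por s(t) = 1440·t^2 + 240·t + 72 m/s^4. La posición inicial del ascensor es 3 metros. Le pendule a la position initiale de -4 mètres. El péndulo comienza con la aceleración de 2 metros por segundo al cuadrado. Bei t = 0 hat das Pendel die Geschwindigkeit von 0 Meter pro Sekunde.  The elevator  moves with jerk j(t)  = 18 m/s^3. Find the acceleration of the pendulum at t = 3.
To find the answer, we compute 2 antiderivatives of s(t) = 1440·t^2 + 240·t + 72. Finding the antiderivative of s(t) and using j(0) = 30: j(t) = 480·t^3 + 120·t^2 + 72·t + 30. Finding the integral of j(t) and using a(0) = 2: a(t) = 120·t^4 + 40·t^3 + 36·t^2 + 30·t + 2. We have acceleration a(t) = 120·t^4 + 40·t^3 + 36·t^2 + 30·t + 2. Substituting t = 3: a(3) = 11216.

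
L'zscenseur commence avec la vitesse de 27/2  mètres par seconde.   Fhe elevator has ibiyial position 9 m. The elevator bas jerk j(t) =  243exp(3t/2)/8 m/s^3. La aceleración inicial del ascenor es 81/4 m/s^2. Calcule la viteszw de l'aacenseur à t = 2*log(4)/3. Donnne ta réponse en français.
Nous devons intégrer notre équation du jerk j(t) = 243·exp(3·t/2)/8 2 fois. En prenant ∫j(t)dt et en appliquant a(0) = 81/4, nous trouvons a(t) = 81·exp(3·t/2)/4. La primitive de l'accélération est la vitesse. En utilisant v(0) = 27/2, nous obtenons v(t) = 27·exp(3·t/2)/2. En utilisant v(t) = 27·exp(3·t/2)/2 et en substituant t = 2*log(4)/3, nous trouvons v = 54.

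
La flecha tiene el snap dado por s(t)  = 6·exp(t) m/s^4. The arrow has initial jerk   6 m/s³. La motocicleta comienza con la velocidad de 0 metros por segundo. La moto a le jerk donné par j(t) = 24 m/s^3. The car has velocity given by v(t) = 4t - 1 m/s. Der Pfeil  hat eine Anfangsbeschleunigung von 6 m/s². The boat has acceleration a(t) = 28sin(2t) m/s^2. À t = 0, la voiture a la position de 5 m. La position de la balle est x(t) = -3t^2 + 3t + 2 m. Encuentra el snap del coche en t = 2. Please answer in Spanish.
Partiendo de la velocidad v(t) = 4·t - 1, tomamos 3 derivadas. Tomando d/dt de v(t), encontramos a(t) = 4. Tomando d/dt de a(t), encontramos j(t) = 0. La derivada de la sacudida da el snap: s(t) = 0. Tenemos el snap s(t) = 0. Sustituyendo t = 2: s(2) = 0.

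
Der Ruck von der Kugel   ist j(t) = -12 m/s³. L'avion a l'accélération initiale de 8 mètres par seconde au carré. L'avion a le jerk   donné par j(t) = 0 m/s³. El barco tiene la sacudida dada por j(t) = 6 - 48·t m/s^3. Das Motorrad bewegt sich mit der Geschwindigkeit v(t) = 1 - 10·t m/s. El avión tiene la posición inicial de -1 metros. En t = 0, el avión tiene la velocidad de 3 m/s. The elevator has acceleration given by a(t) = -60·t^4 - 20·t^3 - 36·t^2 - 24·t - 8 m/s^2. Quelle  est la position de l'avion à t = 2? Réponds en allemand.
Wir müssen unsere Gleichung für den Ruck j(t) = 0 3-mal integrieren. Das Integral von dem Ruck, mit a(0) = 8, ergibt die Beschleunigung: a(t) = 8. Das Integral von der Beschleunigung ist die Geschwindigkeit. Mit v(0) = 3 erhalten wir v(t) = 8·t + 3. Die Stammfunktion von der Geschwindigkeit ist die Position. Mit x(0) = -1 erhalten wir x(t) = 4·t^2 + 3·t - 1. Mit x(t) = 4·t^2 + 3·t - 1 und Einsetzen von t = 2, finden wir x = 21.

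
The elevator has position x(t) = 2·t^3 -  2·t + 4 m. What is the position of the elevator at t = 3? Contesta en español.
Usando x(t) = 2·t^3 - 2·t + 4 y sustituyendo t = 3, encontramos x = 52.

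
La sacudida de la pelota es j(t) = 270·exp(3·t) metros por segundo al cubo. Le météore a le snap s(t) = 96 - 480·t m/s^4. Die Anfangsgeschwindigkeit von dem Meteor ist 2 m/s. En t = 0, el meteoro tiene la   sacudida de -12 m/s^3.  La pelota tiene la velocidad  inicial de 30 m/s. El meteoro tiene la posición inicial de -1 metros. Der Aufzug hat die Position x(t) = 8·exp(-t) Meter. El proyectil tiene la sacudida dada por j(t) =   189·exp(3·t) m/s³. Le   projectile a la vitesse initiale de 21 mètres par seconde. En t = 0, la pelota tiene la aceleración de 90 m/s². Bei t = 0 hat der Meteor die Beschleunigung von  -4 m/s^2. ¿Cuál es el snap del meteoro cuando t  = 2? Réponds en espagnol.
Tenemos el snap s(t) = 96 - 480·t. Sustituyendo t = 2: s(2) = -864.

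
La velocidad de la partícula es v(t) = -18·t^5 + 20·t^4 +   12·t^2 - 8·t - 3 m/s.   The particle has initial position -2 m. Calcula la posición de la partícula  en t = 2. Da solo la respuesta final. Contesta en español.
x(2) = -56.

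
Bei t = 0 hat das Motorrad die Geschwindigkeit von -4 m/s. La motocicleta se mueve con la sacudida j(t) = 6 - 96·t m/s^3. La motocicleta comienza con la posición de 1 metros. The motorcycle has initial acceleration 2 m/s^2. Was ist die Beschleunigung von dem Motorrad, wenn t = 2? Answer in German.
Ausgehend von dem Ruck j(t) = 6 - 96·t, nehmen wir 1 Integral. Das Integral von dem Ruck, mit a(0) = 2, ergibt die Beschleunigung: a(t) = -48·t^2 + 6·t + 2. Mit a(t) = -48·t^2 + 6·t + 2 und Einsetzen von t = 2, finden wir a = -178.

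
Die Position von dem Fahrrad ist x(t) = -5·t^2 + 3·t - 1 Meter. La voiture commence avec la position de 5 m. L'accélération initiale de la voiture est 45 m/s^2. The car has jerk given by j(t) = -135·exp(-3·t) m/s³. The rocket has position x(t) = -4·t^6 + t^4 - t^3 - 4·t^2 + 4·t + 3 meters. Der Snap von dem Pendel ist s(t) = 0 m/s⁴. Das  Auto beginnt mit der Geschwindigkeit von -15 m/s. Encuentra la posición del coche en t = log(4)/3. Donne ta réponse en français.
Nous devons trouver la primitive de notre équation du jerk j(t) = -135·exp(-3·t) 3 fois. La primitive du jerk, avec a(0) = 45, donne l'accélération: a(t) = 45·exp(-3·t). En prenant ∫a(t)dt et en appliquant v(0) = -15, nous trouvons v(t) = -15·exp(-3·t). La primitive de la vitesse, avec x(0) = 5, donne la position: x(t) = 5·exp(-3·t). Nous avons la position x(t) = 5·exp(-3·t). En substituant t = log(4)/3: x(log(4)/3) = 5/4.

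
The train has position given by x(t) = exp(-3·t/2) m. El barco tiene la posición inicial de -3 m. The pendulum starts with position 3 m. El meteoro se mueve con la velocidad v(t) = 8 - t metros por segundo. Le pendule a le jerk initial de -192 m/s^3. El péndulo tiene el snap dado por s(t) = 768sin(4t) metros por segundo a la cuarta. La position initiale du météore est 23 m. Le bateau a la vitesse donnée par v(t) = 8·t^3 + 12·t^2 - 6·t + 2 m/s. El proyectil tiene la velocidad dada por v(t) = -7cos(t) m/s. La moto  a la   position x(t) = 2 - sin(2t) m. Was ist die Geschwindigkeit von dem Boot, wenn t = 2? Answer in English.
We have velocity v(t) = 8·t^3 + 12·t^2 - 6·t + 2. Substituting t = 2: v(2) = 102.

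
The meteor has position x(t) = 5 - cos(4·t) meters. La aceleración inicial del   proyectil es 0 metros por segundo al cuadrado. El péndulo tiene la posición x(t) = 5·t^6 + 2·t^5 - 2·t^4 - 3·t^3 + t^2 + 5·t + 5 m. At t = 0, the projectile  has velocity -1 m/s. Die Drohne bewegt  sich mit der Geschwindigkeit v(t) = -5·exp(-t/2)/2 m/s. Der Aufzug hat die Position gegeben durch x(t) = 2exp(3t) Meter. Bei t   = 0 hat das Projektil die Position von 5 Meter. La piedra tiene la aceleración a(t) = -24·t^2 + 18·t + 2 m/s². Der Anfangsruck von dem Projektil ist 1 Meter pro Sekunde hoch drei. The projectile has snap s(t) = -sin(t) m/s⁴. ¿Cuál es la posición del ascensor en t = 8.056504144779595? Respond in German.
Mit x(t) = 2·exp(3·t) und Einsetzen von t = 8.056504144779595, finden wir x = 62764760532.0318.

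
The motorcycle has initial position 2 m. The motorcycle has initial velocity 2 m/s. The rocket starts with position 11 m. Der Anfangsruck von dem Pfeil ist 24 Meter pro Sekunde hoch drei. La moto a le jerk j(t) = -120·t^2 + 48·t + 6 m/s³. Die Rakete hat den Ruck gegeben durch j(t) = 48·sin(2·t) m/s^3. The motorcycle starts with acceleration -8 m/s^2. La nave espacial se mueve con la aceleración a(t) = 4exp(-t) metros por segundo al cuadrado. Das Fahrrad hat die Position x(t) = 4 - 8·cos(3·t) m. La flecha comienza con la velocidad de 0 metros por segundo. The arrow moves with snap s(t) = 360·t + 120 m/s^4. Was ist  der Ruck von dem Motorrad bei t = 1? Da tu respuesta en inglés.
From the given jerk equation j(t) = -120·t^2 + 48·t + 6, we substitute t = 1 to get j = -66.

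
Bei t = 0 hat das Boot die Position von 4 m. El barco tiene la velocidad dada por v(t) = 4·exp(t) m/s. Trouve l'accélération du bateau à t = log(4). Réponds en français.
Pour résoudre ceci, nous devons prendre 1 dérivée de notre équation de la vitesse v(t) = 4·exp(t). En prenant d/dt de v(t), nous trouvons a(t) = 4·exp(t). En utilisant a(t) = 4·exp(t) et en substituant t = log(4), nous trouvons a = 16.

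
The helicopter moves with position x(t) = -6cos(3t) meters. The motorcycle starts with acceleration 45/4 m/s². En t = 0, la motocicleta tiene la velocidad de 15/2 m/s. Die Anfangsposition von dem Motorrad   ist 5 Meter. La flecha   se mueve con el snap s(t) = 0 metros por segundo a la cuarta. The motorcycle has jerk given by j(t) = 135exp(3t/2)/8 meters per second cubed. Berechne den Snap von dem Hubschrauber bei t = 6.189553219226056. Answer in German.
Wir müssen unsere Gleichung für die Position x(t) = -6·cos(3·t) 4-mal ableiten. Mit d/dt von x(t) finden wir v(t) = 18·sin(3·t). Mit d/dt von v(t) finden wir a(t) = 54·cos(3·t). Die Ableitung von der Beschleunigung ergibt den Ruck: j(t) = -162·sin(3·t). Durch Ableiten von dem Ruck erhalten wir den Snap: s(t) = -486·cos(3·t). Wir haben den Snap s(t) = -486·cos(3·t). Durch Einsetzen von t = 6.189553219226056: s(6.189553219226056) = -466.952379273794.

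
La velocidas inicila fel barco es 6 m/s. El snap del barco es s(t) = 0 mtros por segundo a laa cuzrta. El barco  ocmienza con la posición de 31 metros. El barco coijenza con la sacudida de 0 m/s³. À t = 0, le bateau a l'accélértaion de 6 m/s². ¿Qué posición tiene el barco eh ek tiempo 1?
Para resolver esto, necesitamos tomar 4 antiderivadas de nuestra ecuación del snap s(t) = 0. La integral del snap, con j(0) = 0, da la sacudida: j(t) = 0. La antiderivada de la sacudida, con a(0) = 6, da la aceleración: a(t) = 6. Integrando la aceleración y usando la condición inicial v(0) = 6, obtenemos v(t) = 6·t + 6. La integral de la velocidad, con x(0) = 31, da la posición: x(t) = 3·t^2 + 6·t + 31. Usando x(t) = 3·t^2 + 6·t + 31 y sustituyendo t = 1, encontramos x = 40.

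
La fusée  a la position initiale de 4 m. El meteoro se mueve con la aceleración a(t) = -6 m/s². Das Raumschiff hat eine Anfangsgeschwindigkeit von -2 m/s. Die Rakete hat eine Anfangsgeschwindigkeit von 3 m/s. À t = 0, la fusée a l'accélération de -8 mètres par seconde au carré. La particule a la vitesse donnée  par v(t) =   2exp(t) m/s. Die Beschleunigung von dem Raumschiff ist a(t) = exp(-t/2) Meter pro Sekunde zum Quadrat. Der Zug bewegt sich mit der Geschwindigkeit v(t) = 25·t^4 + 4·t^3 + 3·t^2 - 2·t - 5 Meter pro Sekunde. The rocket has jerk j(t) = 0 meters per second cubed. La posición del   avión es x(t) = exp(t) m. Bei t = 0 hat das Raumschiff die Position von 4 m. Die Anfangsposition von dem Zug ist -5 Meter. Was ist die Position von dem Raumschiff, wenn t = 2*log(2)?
Wir müssen unsere Gleichung für die Beschleunigung a(t) = exp(-t/2) 2-mal integrieren. Mit ∫a(t)dt und Anwendung von v(0) = -2, finden wir v(t) = -2·exp(-t/2). Durch Integration von der Geschwindigkeit und Verwendung der Anfangsbedingung x(0) = 4, erhalten wir x(t) = 4·exp(-t/2). Wir haben die Position x(t) = 4·exp(-t/2). Durch Einsetzen von t = 2*log(2): x(2*log(2)) = 2.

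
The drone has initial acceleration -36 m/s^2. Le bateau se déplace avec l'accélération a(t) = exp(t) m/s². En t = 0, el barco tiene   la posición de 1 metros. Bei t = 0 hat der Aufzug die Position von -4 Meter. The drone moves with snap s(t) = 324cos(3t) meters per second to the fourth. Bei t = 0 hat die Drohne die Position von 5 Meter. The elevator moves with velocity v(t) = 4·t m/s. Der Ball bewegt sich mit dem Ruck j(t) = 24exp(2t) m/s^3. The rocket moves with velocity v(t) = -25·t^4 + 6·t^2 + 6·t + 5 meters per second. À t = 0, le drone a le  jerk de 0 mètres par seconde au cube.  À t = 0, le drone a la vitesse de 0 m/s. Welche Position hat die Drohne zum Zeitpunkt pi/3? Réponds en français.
En partant du snap s(t) = 324·cos(3·t), nous prenons 4 intégrales. En intégrant le snap et en utilisant la condition initiale j(0) = 0, nous obtenons j(t) = 108·sin(3·t). L'intégrale du jerk est l'accélération. En utilisant a(0) = -36, nous obtenons a(t) = -36·cos(3·t). En intégrant l'accélération et en utilisant la condition initiale v(0) = 0, nous obtenons v(t) = -12·sin(3·t). En intégrant la vitesse et en utilisant la condition initiale x(0) = 5, nous obtenons x(t) = 4·cos(3·t) + 1. Nous avons la position x(t) = 4·cos(3·t) + 1. En substituant t = pi/3: x(pi/3) = -3.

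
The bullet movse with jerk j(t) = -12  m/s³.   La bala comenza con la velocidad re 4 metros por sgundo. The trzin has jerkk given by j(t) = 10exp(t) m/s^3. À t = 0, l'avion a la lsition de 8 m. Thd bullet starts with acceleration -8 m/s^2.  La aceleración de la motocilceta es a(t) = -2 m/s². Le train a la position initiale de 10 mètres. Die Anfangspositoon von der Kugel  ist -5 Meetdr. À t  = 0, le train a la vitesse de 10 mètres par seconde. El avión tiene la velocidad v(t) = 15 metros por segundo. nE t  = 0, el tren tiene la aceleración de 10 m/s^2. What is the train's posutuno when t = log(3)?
Starting from jerk j(t) = 10·exp(t), we take 3 integrals. Finding the integral of j(t) and using a(0) = 10: a(t) = 10·exp(t). Taking ∫a(t)dt and applying v(0) = 10, we find v(t) = 10·exp(t). The integral of velocity is position. Using x(0) = 10, we get x(t) = 10·exp(t). From the given position equation x(t) = 10·exp(t), we substitute t = log(3) to get x = 30.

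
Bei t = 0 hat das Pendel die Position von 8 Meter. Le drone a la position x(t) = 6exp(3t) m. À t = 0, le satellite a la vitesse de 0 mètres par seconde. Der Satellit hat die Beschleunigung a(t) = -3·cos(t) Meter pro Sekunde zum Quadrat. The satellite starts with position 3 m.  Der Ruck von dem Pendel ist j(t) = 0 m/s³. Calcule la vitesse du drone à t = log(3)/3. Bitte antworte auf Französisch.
En partant de la position x(t) = 6·exp(3·t), nous prenons 1 dérivée. La dérivée de la position donne la vitesse: v(t) = 18·exp(3·t). De l'équation de la vitesse v(t) = 18·exp(3·t), nous substituons t = log(3)/3 pour obtenir v = 54.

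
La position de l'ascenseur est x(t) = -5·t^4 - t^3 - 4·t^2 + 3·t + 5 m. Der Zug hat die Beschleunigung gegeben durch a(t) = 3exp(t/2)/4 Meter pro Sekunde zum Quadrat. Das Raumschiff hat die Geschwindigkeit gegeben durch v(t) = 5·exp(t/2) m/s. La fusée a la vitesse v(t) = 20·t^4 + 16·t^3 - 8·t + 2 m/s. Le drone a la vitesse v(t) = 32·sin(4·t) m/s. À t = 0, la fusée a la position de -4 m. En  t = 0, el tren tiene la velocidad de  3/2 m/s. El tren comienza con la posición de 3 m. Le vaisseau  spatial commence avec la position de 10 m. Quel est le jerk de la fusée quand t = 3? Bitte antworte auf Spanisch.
Partiendo de la velocidad v(t) = 20·t^4 + 16·t^3 - 8·t + 2, tomamos 2 derivadas. Derivando la velocidad, obtenemos la aceleración: a(t) = 80·t^3 + 48·t^2 - 8. La derivada de la aceleración da la sacudida: j(t) = 240·t^2 + 96·t. De la ecuación de la sacudida j(t) = 240·t^2 + 96·t, sustituimos t = 3 para obtener j = 2448.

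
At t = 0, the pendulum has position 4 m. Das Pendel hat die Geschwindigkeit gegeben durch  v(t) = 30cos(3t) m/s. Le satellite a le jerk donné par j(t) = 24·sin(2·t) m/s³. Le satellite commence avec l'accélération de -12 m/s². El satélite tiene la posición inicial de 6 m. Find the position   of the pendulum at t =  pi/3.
To find the answer, we compute 1 antiderivative of v(t) = 30·cos(3·t). Taking ∫v(t)dt and applying x(0) = 4, we find x(t) = 10·sin(3·t) + 4. We have position x(t) = 10·sin(3·t) + 4. Substituting t = pi/3: x(pi/3) = 4.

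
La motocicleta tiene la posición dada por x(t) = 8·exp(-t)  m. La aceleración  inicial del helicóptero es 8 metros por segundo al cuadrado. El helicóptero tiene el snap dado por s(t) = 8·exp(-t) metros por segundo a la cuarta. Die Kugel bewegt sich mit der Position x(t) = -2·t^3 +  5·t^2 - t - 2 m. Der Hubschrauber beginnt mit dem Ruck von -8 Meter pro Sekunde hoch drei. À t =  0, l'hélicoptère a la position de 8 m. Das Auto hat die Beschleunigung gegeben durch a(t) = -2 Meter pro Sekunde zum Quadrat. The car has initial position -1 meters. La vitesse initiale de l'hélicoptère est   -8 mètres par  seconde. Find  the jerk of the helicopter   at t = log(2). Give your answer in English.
We must find the antiderivative of our snap equation s(t) = 8·exp(-t) 1 time. Taking ∫s(t)dt and applying j(0) = -8, we find j(t) = -8·exp(-t). We have jerk j(t) = -8·exp(-t). Substituting t = log(2): j(log(2)) = -4.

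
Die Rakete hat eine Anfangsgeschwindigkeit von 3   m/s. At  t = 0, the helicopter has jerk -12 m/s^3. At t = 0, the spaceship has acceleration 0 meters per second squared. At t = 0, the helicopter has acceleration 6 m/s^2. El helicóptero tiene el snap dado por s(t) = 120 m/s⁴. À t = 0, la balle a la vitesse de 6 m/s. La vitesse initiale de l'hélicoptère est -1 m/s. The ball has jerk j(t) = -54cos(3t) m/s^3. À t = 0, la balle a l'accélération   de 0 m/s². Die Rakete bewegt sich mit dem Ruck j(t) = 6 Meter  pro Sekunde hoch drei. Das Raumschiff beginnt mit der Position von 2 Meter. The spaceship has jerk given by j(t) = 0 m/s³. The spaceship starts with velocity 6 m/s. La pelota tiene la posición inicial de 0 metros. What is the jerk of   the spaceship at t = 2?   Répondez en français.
Nous avons le jerk j(t) = 0. En substituant t = 2: j(2) = 0.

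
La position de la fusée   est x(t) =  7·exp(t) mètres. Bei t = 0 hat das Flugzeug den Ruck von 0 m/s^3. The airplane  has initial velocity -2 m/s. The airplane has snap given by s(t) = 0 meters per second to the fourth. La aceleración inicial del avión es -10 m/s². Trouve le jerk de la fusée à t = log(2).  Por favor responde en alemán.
Ausgehend von der Position x(t) = 7·exp(t), nehmen wir 3 Ableitungen. Mit d/dt von x(t) finden wir v(t) = 7·exp(t). Mit d/dt von v(t) finden wir a(t) = 7·exp(t). Mit d/dt von a(t) finden wir j(t) = 7·exp(t). Wir haben den Ruck j(t) = 7·exp(t). Durch Einsetzen von t = log(2): j(log(2)) = 14.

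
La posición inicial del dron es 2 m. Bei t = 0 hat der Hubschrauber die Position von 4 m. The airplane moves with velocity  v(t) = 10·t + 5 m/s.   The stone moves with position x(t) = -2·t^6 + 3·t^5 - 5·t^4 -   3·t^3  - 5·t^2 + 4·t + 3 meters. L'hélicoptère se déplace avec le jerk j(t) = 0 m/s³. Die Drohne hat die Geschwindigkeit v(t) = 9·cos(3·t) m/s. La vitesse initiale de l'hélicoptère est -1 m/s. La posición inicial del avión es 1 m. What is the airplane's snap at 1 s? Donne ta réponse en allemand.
Um dies zu lösen, müssen wir 3 Ableitungen unserer Gleichung für die Geschwindigkeit v(t) = 10·t + 5 nehmen. Durch Ableiten von der Geschwindigkeit erhalten wir die Beschleunigung: a(t) = 10. Durch Ableiten von der Beschleunigung erhalten wir den Ruck: j(t) = 0. Die Ableitung von dem Ruck ergibt den Snap: s(t) = 0. Mit s(t) = 0 und Einsetzen von t = 1, finden wir s = 0.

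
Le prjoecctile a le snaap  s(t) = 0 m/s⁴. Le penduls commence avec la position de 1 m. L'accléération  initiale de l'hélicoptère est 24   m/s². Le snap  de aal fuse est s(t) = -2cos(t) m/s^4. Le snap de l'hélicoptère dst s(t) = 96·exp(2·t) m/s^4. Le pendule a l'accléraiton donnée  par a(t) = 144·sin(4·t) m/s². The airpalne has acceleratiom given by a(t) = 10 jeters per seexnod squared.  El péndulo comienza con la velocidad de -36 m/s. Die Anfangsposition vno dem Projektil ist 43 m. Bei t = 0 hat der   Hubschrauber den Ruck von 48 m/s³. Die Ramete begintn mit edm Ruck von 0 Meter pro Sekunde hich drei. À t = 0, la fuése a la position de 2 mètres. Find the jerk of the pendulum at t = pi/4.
To solve this, we need to take 1 derivative of our acceleration equation a(t) = 144·sin(4·t). Differentiating acceleration, we get jerk: j(t) = 576·cos(4·t). Using j(t) = 576·cos(4·t) and substituting t = pi/4, we find j = -576.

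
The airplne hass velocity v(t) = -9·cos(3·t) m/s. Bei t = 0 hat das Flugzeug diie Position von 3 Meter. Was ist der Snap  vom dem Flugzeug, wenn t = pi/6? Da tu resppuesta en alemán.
Um dies zu lösen, müssen wir 3 Ableitungen unserer Gleichung für die Geschwindigkeit v(t) = -9·cos(3·t) nehmen. Mit d/dt von v(t) finden wir a(t) = 27·sin(3·t). Mit d/dt von a(t) finden wir j(t) = 81·cos(3·t). Durch Ableiten von dem Ruck erhalten wir den Snap: s(t) = -243·sin(3·t). Wir haben den Snap s(t) = -243·sin(3·t). Durch Einsetzen von t = pi/6: s(pi/6) = -243.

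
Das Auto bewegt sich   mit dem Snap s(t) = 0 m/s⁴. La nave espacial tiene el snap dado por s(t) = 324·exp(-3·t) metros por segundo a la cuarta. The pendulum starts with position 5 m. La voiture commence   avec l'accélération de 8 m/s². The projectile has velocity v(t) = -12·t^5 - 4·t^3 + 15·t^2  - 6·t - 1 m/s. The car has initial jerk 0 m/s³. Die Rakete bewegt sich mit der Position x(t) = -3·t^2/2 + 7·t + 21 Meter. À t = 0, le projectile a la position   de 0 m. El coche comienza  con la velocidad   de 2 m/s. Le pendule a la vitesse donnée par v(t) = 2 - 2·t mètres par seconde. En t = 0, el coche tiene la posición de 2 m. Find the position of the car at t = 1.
We must find the antiderivative of our snap equation s(t) = 0 4 times. The integral of snap, with j(0) = 0, gives jerk: j(t) = 0. Finding the integral of j(t) and using a(0) = 8: a(t) = 8. The antiderivative of acceleration is velocity. Using v(0) = 2, we get v(t) = 8·t + 2. Finding the integral of v(t) and using x(0) = 2: x(t) = 4·t^2 + 2·t + 2. From the given position equation x(t) = 4·t^2 + 2·t + 2, we substitute t = 1 to get x = 8.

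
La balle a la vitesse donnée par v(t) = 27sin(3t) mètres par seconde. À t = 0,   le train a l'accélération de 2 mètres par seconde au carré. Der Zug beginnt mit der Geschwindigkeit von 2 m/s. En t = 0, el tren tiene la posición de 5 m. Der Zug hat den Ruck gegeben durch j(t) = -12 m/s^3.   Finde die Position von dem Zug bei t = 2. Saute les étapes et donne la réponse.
Die Position bei t = 2 ist x = -3.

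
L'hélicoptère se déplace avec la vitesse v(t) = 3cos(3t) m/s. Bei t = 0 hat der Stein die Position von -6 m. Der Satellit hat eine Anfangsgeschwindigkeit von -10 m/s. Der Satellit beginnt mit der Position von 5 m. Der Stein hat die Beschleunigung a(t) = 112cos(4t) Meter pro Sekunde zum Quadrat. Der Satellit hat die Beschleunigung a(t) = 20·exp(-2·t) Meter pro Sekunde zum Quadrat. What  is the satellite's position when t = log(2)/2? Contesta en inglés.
To find the answer, we compute 2 antiderivatives of a(t) = 20·exp(-2·t). The antiderivative of acceleration is velocity. Using v(0) = -10, we get v(t) = -10·exp(-2·t). The integral of velocity is position. Using x(0) = 5, we get x(t) = 5·exp(-2·t). Using x(t) = 5·exp(-2·t) and substituting t = log(2)/2, we find x = 5/2.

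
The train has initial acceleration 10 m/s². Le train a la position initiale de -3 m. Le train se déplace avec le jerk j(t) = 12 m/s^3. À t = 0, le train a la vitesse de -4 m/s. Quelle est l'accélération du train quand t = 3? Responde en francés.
Nous devons trouver l'intégrale de notre équation du jerk j(t) = 12 1 fois. En intégrant le jerk et en utilisant la condition initiale a(0) = 10, nous obtenons a(t) = 12·t + 10. Nous avons l'accélération a(t) = 12·t + 10. En substituant t = 3: a(3) = 46.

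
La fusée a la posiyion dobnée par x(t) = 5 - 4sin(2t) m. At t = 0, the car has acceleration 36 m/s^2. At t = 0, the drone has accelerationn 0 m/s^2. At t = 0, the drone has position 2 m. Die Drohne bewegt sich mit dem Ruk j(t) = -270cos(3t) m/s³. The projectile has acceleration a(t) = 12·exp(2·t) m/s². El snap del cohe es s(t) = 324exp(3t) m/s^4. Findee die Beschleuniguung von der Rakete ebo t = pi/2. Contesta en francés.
Nous devons dériver notre équation de la position x(t) = 5 - 4·sin(2·t) 2 fois. La dérivée de la position donne la vitesse: v(t) = -8·cos(2·t). En prenant d/dt de v(t), nous trouvons a(t) = 16·sin(2·t). En utilisant a(t) = 16·sin(2·t) et en substituant t = pi/2, nous trouvons a = 0.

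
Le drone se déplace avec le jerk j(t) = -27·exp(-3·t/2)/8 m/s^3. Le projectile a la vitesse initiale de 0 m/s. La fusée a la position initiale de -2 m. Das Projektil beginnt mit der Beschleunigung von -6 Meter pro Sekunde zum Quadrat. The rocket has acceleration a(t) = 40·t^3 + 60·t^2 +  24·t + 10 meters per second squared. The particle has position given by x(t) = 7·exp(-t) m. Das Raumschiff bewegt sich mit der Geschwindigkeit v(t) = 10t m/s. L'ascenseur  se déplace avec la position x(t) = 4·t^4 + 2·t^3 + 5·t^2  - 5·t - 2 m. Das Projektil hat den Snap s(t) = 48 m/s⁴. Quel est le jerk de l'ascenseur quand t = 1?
Nous devons dériver notre équation de la position x(t) = 4·t^4 + 2·t^3 + 5·t^2 - 5·t - 2 3 fois. En prenant d/dt de x(t), nous trouvons v(t) = 16·t^3 + 6·t^2 + 10·t - 5. En prenant d/dt de v(t), nous trouvons a(t) = 48·t^2 + 12·t + 10. La dérivée de l'accélération donne le jerk: j(t) = 96·t + 12. Nous avons le jerk j(t) = 96·t + 12. En substituant t = 1: j(1) = 108.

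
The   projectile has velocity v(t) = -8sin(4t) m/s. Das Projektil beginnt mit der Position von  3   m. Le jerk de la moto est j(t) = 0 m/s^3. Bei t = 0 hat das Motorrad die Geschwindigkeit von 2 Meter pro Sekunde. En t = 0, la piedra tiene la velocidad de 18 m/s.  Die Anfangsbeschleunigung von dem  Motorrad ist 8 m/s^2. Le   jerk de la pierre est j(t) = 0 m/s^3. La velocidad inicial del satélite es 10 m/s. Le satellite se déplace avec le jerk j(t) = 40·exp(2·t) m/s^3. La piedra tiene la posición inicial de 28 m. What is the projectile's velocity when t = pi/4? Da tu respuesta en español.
De la ecuación de la velocidad v(t) = -8·sin(4·t), sustituimos t = pi/4 para obtener v = 0.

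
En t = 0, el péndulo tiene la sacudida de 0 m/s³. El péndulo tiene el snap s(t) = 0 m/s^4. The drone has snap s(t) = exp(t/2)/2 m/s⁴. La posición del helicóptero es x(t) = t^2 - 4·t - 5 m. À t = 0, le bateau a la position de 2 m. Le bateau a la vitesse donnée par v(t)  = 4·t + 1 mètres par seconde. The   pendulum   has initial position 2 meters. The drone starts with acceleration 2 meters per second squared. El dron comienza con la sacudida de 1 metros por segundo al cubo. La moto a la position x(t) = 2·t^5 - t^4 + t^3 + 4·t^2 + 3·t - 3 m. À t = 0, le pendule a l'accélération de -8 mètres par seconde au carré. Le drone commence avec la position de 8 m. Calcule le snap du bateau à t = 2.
Pour résoudre ceci, nous devons prendre 3 dérivées de notre équation de la vitesse v(t) = 4·t + 1. La dérivée de la vitesse donne l'accélération: a(t) = 4. En dérivant l'accélération, nous obtenons le jerk: j(t) = 0. En dérivant le jerk, nous obtenons le snap: s(t) = 0. De l'équation du snap s(t) = 0, nous substituons t = 2 pour obtenir s = 0.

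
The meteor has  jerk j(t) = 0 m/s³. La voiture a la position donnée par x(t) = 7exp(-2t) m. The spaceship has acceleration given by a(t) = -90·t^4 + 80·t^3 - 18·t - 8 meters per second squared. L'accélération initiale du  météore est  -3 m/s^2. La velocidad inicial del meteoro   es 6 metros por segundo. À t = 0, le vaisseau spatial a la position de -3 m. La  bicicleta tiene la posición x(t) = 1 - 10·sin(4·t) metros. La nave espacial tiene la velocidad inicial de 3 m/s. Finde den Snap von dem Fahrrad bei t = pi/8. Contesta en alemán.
Wir müssen unsere Gleichung für die Position x(t) = 1 - 10·sin(4·t) 4-mal ableiten. Mit d/dt von x(t) finden wir v(t) = -40·cos(4·t). Mit d/dt von v(t) finden wir a(t) = 160·sin(4·t). Die Ableitung von der Beschleunigung ergibt den Ruck: j(t) = 640·cos(4·t). Die Ableitung von dem Ruck ergibt den Snap: s(t) = -2560·sin(4·t). Mit s(t) = -2560·sin(4·t) und Einsetzen von t = pi/8, finden wir s = -2560.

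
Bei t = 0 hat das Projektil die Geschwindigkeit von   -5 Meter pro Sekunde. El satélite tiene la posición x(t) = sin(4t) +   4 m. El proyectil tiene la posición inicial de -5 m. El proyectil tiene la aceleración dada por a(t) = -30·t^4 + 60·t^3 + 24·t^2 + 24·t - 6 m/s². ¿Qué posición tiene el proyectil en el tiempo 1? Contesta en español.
Necesitamos integrar nuestra ecuación de la aceleración a(t) = -30·t^4 + 60·t^3 + 24·t^2 + 24·t - 6 2 veces. Tomando ∫a(t)dt y aplicando v(0) = -5, encontramos v(t) = -6·t^5 + 15·t^4 + 8·t^3 + 12·t^2 - 6·t - 5. La integral de la velocidad, con x(0) = -5, da la posición: x(t) = -t^6 + 3·t^5 + 2·t^4 + 4·t^3 - 3·t^2 - 5·t - 5. Usando x(t) = -t^6 + 3·t^5 + 2·t^4 + 4·t^3 - 3·t^2 - 5·t - 5 y sustituyendo t = 1, encontramos x = -5.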